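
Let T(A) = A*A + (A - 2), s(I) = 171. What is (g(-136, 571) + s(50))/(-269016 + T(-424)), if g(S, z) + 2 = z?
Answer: -370/44833 ≈ -0.0082528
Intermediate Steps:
g(S, z) = -2 + z
T(A) = -2 + A + A² (T(A) = A² + (-2 + A) = -2 + A + A²)
(g(-136, 571) + s(50))/(-269016 + T(-424)) = ((-2 + 571) + 171)/(-269016 + (-2 - 424 + (-424)²)) = (569 + 171)/(-269016 + (-2 - 424 + 179776)) = 740/(-269016 + 179350) = 740/(-89666) = 740*(-1/89666) = -370/44833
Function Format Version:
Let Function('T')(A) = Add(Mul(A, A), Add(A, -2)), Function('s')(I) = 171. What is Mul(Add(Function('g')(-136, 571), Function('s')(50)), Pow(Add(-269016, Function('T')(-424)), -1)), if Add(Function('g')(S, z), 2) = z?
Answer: Rational(-370, 44833) ≈ -0.0082528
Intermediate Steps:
Function('g')(S, z) = Add(-2, z)
Function('T')(A) = Add(-2, A, Pow(A, 2)) (Function('T')(A) = Add(Pow(A, 2), Add(-2, A)) = Add(-2, A, Pow(A, 2)))
Mul(Add(Function('g')(-136, 571), Function('s')(50)), Pow(Add(-269016, Function('T')(-424)), -1)) = Mul(Add(Add(-2, 571), 171), Pow(Add(-269016, Add(-2, -424, Pow(-424, 2))), -1)) = Mul(Add(569, 171), Pow(Add(-269016, Add(-2, -424, 179776)), -1)) = Mul(740, Pow(Add(-269016, 179350), -1)) = Mul(740, Pow(-89666, -1)) = Mul(740, Rational(-1, 89666)) = Rational(-370, 44833)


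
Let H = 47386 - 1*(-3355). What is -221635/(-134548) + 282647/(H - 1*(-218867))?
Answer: 24446039409/9068804296 ≈ 2.6956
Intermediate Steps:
H = 50741 (H = 47386 + 3355 = 50741)
-221635/(-134548) + 282647/(H - 1*(-218867)) = -221635/(-134548) + 282647/(50741 - 1*(-218867)) = -221635*(-1/134548) + 282647/(50741 + 218867) = 221635/134548 + 282647/269608 = 24446039409/9068804296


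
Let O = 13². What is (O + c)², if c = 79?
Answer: 61504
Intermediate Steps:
O = 169
(O + c)² = (169 + 79)² = 248² = 61504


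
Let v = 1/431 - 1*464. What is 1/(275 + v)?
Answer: -431/81458 ≈ -0.0052911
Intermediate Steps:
v = -199983/431 (v = 1/431 - 464 = -199983/431 ≈ -464.00)
1/(275 + v) = 1/(275 - 199983/431) = 1/(-81458/431) = -431/81458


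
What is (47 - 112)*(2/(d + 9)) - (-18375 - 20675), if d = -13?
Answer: 78165/2 ≈ 39083.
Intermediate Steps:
(47 - 112)*(2/(d + 9)) - (-18375 - 20675) = (47 - 112)*(2/(-13 + 9)) - (-18375 - 20675) = -65*2/(-4) - 1*(-39050) = -(-65)*2/4 + 39050 = -65*(-½) + 39050 = 65/2 + 39050 = 78165/2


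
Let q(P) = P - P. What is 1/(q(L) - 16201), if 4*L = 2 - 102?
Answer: -1/16201 ≈ -6.1725e-5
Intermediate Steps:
L = -25 (L = (2 - 102)/4 = (¼)*(-100) = -25)
q(P) = 0
1/(q(L) - 16201) = 1/(0 - 16201) = 1/(-16201) = -1/16201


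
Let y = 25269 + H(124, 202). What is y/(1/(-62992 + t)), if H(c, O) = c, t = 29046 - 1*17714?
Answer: -1311802380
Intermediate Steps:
t = 11332 (t = 29046 - 17714 = 11332)
y = 25393 (y = 25269 + 124 = 25393)
y/(1/(-62992 + t)) = 25393/(1/(-62992 + 11332)) = 25393/(1/(-51660)) = 25393/(-1/51660) = 25393*(-51660) = -1311802380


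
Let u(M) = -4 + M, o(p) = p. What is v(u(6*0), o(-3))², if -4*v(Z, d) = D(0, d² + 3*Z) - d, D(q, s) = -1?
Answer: ¼ ≈ 0.25000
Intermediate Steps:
v(Z, d) = ¼ + d/4 (v(Z, d) = -(-1 - d)/4 = ¼ + d/4)
v(u(6*0), o(-3))² = (¼ + (¼)*(-3))² = (¼ - ¾)² = (-½)² = ¼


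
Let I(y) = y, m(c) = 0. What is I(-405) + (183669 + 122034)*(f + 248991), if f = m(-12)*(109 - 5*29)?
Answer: 76117295268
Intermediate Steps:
f = 0 (f = 0*(109 - 5*29) = 0*(109 - 145) = 0*(-36) = 0)
I(-405) + (183669 + 122034)*(f + 248991) = -405 + (183669 + 122034)*(0 + 248991) = -405 + 305703*248991 = -405 + 76117295673 = 76117295268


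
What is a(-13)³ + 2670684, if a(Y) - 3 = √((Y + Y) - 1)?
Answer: 2670468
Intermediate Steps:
a(Y) = 3 + √(-1 + 2*Y) (a(Y) = 3 + √((Y + Y) - 1) = 3 + √(2*Y - 1) = 3 + √(-1 + 2*Y))
a(-13)³ + 2670684 = (3 + √(-1 + 2*(-13)))³ + 2670684 = (3 + √(-1 - 26))³ + 2670684 = (3 + √(-27))³ + 2670684 = (3 + 3*I*√3)³ + 2670684 = 2670684 + (3 + 3*I*√3)³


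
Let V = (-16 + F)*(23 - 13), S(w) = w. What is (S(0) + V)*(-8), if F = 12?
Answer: 320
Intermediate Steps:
V = -40 (V = (-16 + 12)*(23 - 13) = -4*10 = -40)
(S(0) + V)*(-8) = (0 - 40)*(-8) = -40*(-8) = 320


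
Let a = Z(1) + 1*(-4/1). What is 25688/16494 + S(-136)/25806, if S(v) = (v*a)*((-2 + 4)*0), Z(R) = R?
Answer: 12844/8247 ≈ 1.5574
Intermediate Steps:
a = -3 (a = 1 + 1*(-4/1) = 1 + 1*(-4*1) = 1 + 1*(-4) = 1 - 4 = -3)
S(v) = 0 (S(v) = (v*(-3))*((-2 + 4)*0) = (-3*v)*(2*0) = -3*v*0 = 0)
25688/16494 + S(-136)/25806 = 25688/16494 + 0/25806 = 25688*(1/16494) + 0*(1/25806) = 12844/8247 + 0 = 12844/8247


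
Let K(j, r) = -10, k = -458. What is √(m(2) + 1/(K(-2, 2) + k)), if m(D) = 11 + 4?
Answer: √91247/78 ≈ 3.8727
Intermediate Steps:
m(D) = 15
√(m(2) + 1/(K(-2, 2) + k)) = √(15 + 1/(-10 - 458)) = √(15 + 1/(-468)) = √(15 - 1/468) = √(7019/468) = √91247/78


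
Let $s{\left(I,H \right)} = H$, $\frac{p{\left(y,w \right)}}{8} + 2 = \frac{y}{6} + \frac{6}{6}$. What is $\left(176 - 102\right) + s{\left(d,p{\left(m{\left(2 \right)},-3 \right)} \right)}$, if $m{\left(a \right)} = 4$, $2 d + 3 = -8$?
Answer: $\frac{214}{3} \approx 71.333$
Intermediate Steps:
$d = - \frac{11}{2}$ ($d = - \frac{3}{2} + \frac{1}{2} \left(-8\right) = - \frac{3}{2} - 4 = - \frac{11}{2} \approx -5.5$)
$p{\left(y,w \right)} = -8 + \frac{4 y}{3}$ ($p{\left(y,w \right)} = -16 + 8 \left(\frac{y}{6} + \frac{6}{6}\right) = -16 + 8 \left(y \frac{1}{6} + 6 \cdot \frac{1}{6}\right) = -16 + 8 \left(\frac{y}{6} + 1\right) = -16 + 8 \left(1 + \frac{y}{6}\right) = -16 + \left(8 + \frac{4 y}{3}\right) = -8 + \frac{4 y}{3}$)
$\left(176 - 102\right) + s{\left(d,p{\left(m{\left(2 \right)},-3 \right)} \right)} = \left(176 - 102\right) + \left(-8 + \frac{4}{3} \cdot 4\right) = 74 + \left(-8 + \frac{16}{3}\right) = 74 - \frac{8}{3} = \frac{214}{3}$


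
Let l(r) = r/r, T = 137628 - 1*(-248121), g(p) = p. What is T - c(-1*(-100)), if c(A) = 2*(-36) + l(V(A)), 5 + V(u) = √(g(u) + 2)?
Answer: 385820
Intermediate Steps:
T = 385749 (T = 137628 + 248121 = 385749)
V(u) = -5 + √(2 + u) (V(u) = -5 + √(u + 2) = -5 + √(2 + u))
l(r) = 1
c(A) = -71 (c(A) = 2*(-36) + 1 = -72 + 1 = -71)
T - c(-1*(-100)) = 385749 - 1*(-71) = 385749 + 71 = 385820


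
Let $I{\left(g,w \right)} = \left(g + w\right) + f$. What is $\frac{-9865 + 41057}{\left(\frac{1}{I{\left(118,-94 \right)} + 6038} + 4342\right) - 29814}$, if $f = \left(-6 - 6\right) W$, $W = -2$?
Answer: $- \frac{189834512}{155022591} \approx -1.2246$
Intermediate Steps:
$f = 24$ ($f = \left(-6 - 6\right) \left(-2\right) = \left(-12\right) \left(-2\right) = 24$)
$I{\left(g,w \right)} = 24 + g + w$ ($I{\left(g,w \right)} = \left(g + w\right) + 24 = 24 + g + w$)
$\frac{-9865 + 41057}{\left(\frac{1}{I{\left(118,-94 \right)} + 6038} + 4342\right) - 29814} = \frac{-9865 + 41057}{\left(\frac{1}{\left(24 + 118 - 94\right) + 6038} + 4342\right) - 29814} = \frac{31192}{\left(\frac{1}{48 + 6038} + 4342\right) - 29814} = \frac{31192}{\left(\frac{1}{6086} + 4342\right) - 29814} = \frac{31192}{\frac{26425413}{6086} - 29814} = \frac{31192}{- \frac{155022591}{6086}} = 31192 \left(- \frac{6086}{155022591}\right) = - \frac{189834512}{155022591}$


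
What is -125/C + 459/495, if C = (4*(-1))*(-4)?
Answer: -6059/880 ≈ -6.8852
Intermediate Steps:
C = 16 (C = -4*(-4) = 16)
-125/C + 459/495 = -125/16 + 459/495 = -125*1/16 + 459*(1/495) = -125/16 + 51/55 = -6059/880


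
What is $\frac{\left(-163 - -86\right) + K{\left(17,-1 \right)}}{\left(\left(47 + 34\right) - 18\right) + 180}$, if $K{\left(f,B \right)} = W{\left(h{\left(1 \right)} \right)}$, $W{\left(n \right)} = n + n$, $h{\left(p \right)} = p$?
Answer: $- \frac{25}{81} \approx -0.30864$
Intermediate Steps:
$W{\left(n \right)} = 2 n$
$K{\left(f,B \right)} = 2$ ($K{\left(f,B \right)} = 2 \cdot 1 = 2$)
$\frac{\left(-163 - -86\right) + K{\left(17,-1 \right)}}{\left(\left(47 + 34\right) - 18\right) + 180} = \frac{\left(-163 - -86\right) + 2}{\left(\left(47 + 34\right) - 18\right) + 180} = \frac{\left(-163 + 86\right) + 2}{\left(81 - 18\right) + 180} = \frac{-77 + 2}{63 + 180} = - \frac{75}{243} = \left(-75\right) \frac{1}{243} = - \frac{25}{81}$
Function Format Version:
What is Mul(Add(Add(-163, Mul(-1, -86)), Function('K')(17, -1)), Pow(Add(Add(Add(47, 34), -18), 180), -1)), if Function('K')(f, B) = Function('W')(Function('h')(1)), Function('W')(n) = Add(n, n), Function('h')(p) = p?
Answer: Rational(-25, 81) ≈ -0.30864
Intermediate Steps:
Function('W')(n) = Mul(2, n)
Function('K')(f, B) = 2 (Function('K')(f, B) = Mul(2, 1) = 2)
Mul(Add(Add(-163, Mul(-1, -86)), Function('K')(17, -1)), Pow(Add(Add(Add(47, 34), -18), 180), -1)) = Mul(Add(Add(-163, Mul(-1, -86)), 2), Pow(Add(Add(Add(47, 34), -18), 180), -1)) = Mul(Add(Add(-163, 86), 2), Pow(Add(Add(81, -18), 180), -1)) = Mul(Add(-77, 2), Pow(Add(63, 180), -1)) = Mul(-75, Pow(243, -1)) = Mul(-75, Rational(1, 243)) = Rational(-25, 81)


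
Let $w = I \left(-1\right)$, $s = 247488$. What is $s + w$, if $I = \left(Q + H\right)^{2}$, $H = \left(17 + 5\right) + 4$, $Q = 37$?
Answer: $243519$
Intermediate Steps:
$H = 26$ ($H = 22 + 4 = 26$)
$I = 3969$ ($I = \left(37 + 26\right)^{2} = 63^{2} = 3969$)
$w = -3969$ ($w = 3969 \left(-1\right) = -3969$)
$s + w = 247488 - 3969 = 243519$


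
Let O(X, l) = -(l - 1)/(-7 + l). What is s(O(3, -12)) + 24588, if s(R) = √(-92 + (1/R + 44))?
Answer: 24588 + I*√8359/13 ≈ 24588.0 + 7.0329*I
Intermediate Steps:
O(X, l) = -(-1 + l)/(-7 + l)
s(R) = √(-48 + 1/R) (s(R) = √(-92 + (44 + 1/R)) = √(-48 + 1/R))
s(O(3, -12)) + 24588 = √(-48 + 1/((1 - 1*(-12))/(-7 - 12))) + 24588 = √(-48 + 1/((1 + 12)/(-19))) + 24588 = √(-48 + 1/(-1/19*13)) + 24588 = √(-48 + 1/(-13/19)) + 24588 = √(-48 - 19/13) + 24588 = √(-643/13) + 24588 = I*√8359/13 + 24588 = 24588 + I*√8359/13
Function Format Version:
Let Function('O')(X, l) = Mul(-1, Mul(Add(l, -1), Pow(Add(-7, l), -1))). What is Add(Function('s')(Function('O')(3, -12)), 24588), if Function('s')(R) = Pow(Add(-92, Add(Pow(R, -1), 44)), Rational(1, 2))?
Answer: Add(24588, Mul(Rational(1, 13), I, Pow(8359, Rational(1, 2)))) ≈ Add(24588., Mul(7.0329, I))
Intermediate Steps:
Function('O')(X, l) = Mul(-1, Pow(Add(-7, l), -1), Add(-1, l)) (Function('O')(X, l) = Mul(-1, Mul(Add(-1, l), Pow(Add(-7, l), -1))) = Mul(-1, Mul(Pow(Add(-7, l), -1), Add(-1, l))) = Mul(-1, Pow(Add(-7, l), -1), Add(-1, l)))
Function('s')(R) = Pow(Add(-48, Pow(R, -1)), Rational(1, 2)) (Function('s')(R) = Pow(Add(-92, Add(44, Pow(R, -1))), Rational(1, 2)) = Pow(Add(-48, Pow(R, -1)), Rational(1, 2)))
Add(Function('s')(Function('O')(3, -12)), 24588) = Add(Pow(Add(-48, Pow(Mul(Pow(Add(-7, -12), -1), Add(1, Mul(-1, -12))), -1)), Rational(1, 2)), 24588) = Add(Pow(Add(-48, Pow(Mul(Pow(-19, -1), Add(1, 12)), -1)), Rational(1, 2)), 24588) = Add(Pow(Add(-48, Pow(Mul(Rational(-1, 19), 13), -1)), Rational(1, 2)), 24588) = Add(Pow(Add(-48, Pow(Rational(-13, 19), -1)), Rational(1, 2)), 24588) = Add(Pow(Add(-48, Rational(-19, 13)), Rational(1, 2)), 24588) = Add(Pow(Rational(-643, 13), Rational(1, 2)), 24588) = Add(Mul(Rational(1, 13), I, Pow(8359, Rational(1, 2))), 24588) = Add(24588, Mul(Rational(1, 13), I, Pow(8359, Rational(1, 2))))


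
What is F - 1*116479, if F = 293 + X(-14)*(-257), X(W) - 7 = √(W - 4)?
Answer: -117985 - 771*I*√2 ≈ -1.1799e+5 - 1090.4*I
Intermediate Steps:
X(W) = 7 + √(-4 + W) (X(W) = 7 + √(W - 4) = 7 + √(-4 + W))
F = -1506 - 771*I*√2 (F = 293 + (7 + √(-4 - 14))*(-257) = 293 + (7 + √(-18))*(-257) = 293 + (7 + 3*I*√2)*(-257) = 293 + (-1799 - 771*I*√2) = -1506 - 771*I*√2 ≈ -1506.0 - 1090.4*I)
F - 1*116479 = (-1506 - 771*I*√2) - 1*116479 = (-1506 - 771*I*√2) - 116479 = -117985 - 771*I*√2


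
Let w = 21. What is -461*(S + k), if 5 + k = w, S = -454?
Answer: 201918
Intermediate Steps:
k = 16 (k = -5 + 21 = 16)
-461*(S + k) = -461*(-454 + 16) = -461*(-438) = 201918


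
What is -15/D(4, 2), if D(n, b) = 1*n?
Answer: -15/4 ≈ -3.7500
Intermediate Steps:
D(n, b) = n
-15/D(4, 2) = -15/4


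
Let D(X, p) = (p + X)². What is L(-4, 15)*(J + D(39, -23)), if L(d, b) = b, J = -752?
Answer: -7440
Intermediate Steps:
D(X, p) = (X + p)²
L(-4, 15)*(J + D(39, -23)) = 15*(-752 + (39 - 23)²) = 15*(-752 + 16²) = 15*(-752 + 256) = 15*(-496) = -7440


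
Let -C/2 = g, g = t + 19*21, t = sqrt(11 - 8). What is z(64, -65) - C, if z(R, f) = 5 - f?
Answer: 868 + 2*sqrt(3) ≈ 871.46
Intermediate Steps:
t = sqrt(3) ≈ 1.7320
g = 399 + sqrt(3) (g = sqrt(3) + 19*21 = sqrt(3) + 399 = 399 + sqrt(3) ≈ 400.73)
C = -798 - 2*sqrt(3) (C = -2*(399 + sqrt(3)) = -798 - 2*sqrt(3) ≈ -801.46)
z(64, -65) - C = (5 - 1*(-65)) - (-798 - 2*sqrt(3)) = (5 + 65) + (798 + 2*sqrt(3)) = 70 + (798 + 2*sqrt(3)) = 868 + 2*sqrt(3)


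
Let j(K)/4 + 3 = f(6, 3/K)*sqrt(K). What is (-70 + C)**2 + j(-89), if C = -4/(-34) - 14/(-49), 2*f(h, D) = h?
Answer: 68421592/14161 + 12*I*sqrt(89) ≈ 4831.7 + 113.21*I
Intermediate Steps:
f(h, D) = h/2
C = 48/119 (C = -4*(-1/34) - 14*(-1/49) = 2/17 + 2/7 = 48/119 ≈ 0.40336)
j(K) = -12 + 12*sqrt(K) (j(K) = -12 + 4*(((1/2)*6)*sqrt(K)) = -12 + 4*(3*sqrt(K)) = -12 + 12*sqrt(K))
(-70 + C)**2 + j(-89) = (-70 + 48/119)**2 + (-12 + 12*sqrt(-89)) = (-8282/119)**2 + (-12 + 12*(I*sqrt(89))) = 68591524/14161 + (-12 + 12*I*sqrt(89)) = 68421592/14161 + 12*I*sqrt(89)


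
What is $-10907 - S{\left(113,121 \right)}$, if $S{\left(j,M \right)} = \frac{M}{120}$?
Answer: $- \frac{1308961}{120} \approx -10908.0$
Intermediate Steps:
$S{\left(j,M \right)} = \frac{M}{120}$ ($S{\left(j,M \right)} = M \frac{1}{120} = \frac{M}{120}$)
$-10907 - S{\left(113,121 \right)} = -10907 - \frac{1}{120} \cdot 121 = -10907 - \frac{121}{120} = - \frac{1308961}{120}$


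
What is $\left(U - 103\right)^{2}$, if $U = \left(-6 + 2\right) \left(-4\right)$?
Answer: $7569$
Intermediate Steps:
$U = 16$ ($U = \left(-4\right) \left(-4\right) = 16$)
$\left(U - 103\right)^{2} = \left(16 - 103\right)^{2} = \left(-87\right)^{2} = 7569$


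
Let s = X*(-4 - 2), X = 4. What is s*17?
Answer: -408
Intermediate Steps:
s = -24 (s = 4*(-4 - 2) = 4*(-6) = -24)
s*17 = -24*17 = -408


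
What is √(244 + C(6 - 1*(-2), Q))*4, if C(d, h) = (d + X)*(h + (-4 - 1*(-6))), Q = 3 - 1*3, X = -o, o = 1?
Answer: 4*√258 ≈ 64.250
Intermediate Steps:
X = -1 (X = -1*1 = -1)
Q = 0 (Q = 3 - 3 = 0)
C(d, h) = (-1 + d)*(2 + h) (C(d, h) = (d - 1)*(h + (-4 - 1*(-6))) = (-1 + d)*(h + (-4 + 6)) = (-1 + d)*(h + 2) = (-1 + d)*(2 + h))
√(244 + C(6 - 1*(-2), Q))*4 = √(244 + (-2 - 1*0 + 2*(6 - 1*(-2)) + (6 - 1*(-2))*0))*4 = √(244 + (-2 + 0 + 2*(6 + 2) + (6 + 2)*0))*4 = √(244 + (-2 + 0 + 2*8 + 8*0))*4 = √(244 + (-2 + 0 + 16 + 0))*4 = √(244 + 14)*4 = √258*4 = 4*√258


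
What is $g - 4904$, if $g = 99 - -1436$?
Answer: $-3369$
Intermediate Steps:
$g = 1535$ ($g = 99 + 1436 = 1535$)
$g - 4904 = 1535 - 4904 = -3369$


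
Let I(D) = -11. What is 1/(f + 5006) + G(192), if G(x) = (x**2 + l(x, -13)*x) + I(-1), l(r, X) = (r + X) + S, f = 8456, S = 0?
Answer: 958777103/13462 ≈ 71221.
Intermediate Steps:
l(r, X) = X + r (l(r, X) = (r + X) + 0 = (X + r) + 0 = X + r)
G(x) = -11 + x**2 + x*(-13 + x) (G(x) = (x**2 + (-13 + x)*x) - 11 = (x**2 + x*(-13 + x)) - 11 = -11 + x**2 + x*(-13 + x))
1/(f + 5006) + G(192) = 1/(8456 + 5006) + (-11 + 192**2 + 192*(-13 + 192)) = 1/13462 + (-11 + 36864 + 192*179) = 1/13462 + (-11 + 36864 + 34368) = 1/13462 + 71221 = 958777103/13462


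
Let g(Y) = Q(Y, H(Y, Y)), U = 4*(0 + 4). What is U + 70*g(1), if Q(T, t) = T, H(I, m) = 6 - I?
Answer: 86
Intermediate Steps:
U = 16 (U = 4*4 = 16)
g(Y) = Y
U + 70*g(1) = 16 + 70*1 = 16 + 70 = 86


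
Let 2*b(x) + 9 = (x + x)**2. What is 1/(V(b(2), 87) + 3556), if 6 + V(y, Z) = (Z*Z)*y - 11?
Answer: 2/60061 ≈ 3.3299e-5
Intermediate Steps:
b(x) = -9/2 + 2*x**2 (b(x) = -9/2 + (x + x)**2/2 = -9/2 + (2*x)**2/2 = -9/2 + (4*x**2)/2 = -9/2 + 2*x**2)
V(y, Z) = -17 + y*Z**2 (V(y, Z) = -6 + ((Z*Z)*y - 11) = -6 + (Z**2*y - 11) = -6 + (y*Z**2 - 11) = -6 + (-11 + y*Z**2) = -17 + y*Z**2)
1/(V(b(2), 87) + 3556) = 1/((-17 + (-9/2 + 2*2**2)*87**2) + 3556) = 1/((-17 + (-9/2 + 2*4)*7569) + 3556) = 1/((-17 + (-9/2 + 8)*7569) + 3556) = 1/((-17 + (7/2)*7569) + 3556) = 1/((-17 + 52983/2) + 3556) = 1/(52949/2 + 3556) = 1/(60061/2) = 2/60061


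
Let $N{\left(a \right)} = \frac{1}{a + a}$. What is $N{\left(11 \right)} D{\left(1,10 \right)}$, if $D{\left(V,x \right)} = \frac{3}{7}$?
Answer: $\frac{3}{154} \approx 0.019481$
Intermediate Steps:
$D{\left(V,x \right)} = \frac{3}{7}$ ($D{\left(V,x \right)} = 3 \cdot \frac{1}{7} = \frac{3}{7}$)
$N{\left(a \right)} = \frac{1}{2 a}$
$N{\left(11 \right)} D{\left(1,10 \right)} = \frac{1}{2 \cdot 11} \cdot \frac{3}{7} = \frac{1}{2} \cdot \frac{1}{11} \cdot \frac{3}{7} = \frac{1}{22} \cdot \frac{3}{7} = \frac{3}{154}$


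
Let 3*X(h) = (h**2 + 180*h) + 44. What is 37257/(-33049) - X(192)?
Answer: -2362057703/99147 ≈ -23824.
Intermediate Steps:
X(h) = 44/3 + 60*h + h**2/3 (X(h) = ((h**2 + 180*h) + 44)/3 = (44 + h**2 + 180*h)/3 = 44/3 + 60*h + h**2/3)
37257/(-33049) - X(192) = 37257/(-33049) - (44/3 + 60*192 + (1/3)*192**2) = 37257*(-1/33049) - (44/3 + 11520 + (1/3)*36864) = -37257/33049 - (44/3 + 11520 + 12288) = -37257/33049 - 1*71468/3 = -37257/33049 - 71468/3 = -2362057703/99147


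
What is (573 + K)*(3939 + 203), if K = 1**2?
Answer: 2377508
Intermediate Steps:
K = 1
(573 + K)*(3939 + 203) = (573 + 1)*(3939 + 203) = 574*4142 = 2377508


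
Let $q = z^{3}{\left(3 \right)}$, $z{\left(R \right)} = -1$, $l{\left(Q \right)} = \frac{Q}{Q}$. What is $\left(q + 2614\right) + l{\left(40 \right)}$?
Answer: $2614$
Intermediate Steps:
$l{\left(Q \right)} = 1$
$q = -1$ ($q = \left(-1\right)^{3} = -1$)
$\left(q + 2614\right) + l{\left(40 \right)} = \left(-1 + 2614\right) + 1 = 2613 + 1 = 2614$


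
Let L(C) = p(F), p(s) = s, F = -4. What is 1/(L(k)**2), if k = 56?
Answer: 1/16 ≈ 0.062500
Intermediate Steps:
L(C) = -4
1/(L(k)**2) = 1/((-4)**2) = 1/16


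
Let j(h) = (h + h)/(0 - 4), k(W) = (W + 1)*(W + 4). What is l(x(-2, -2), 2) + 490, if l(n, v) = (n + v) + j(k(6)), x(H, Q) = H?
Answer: 455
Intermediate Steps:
k(W) = (1 + W)*(4 + W)
j(h) = -h/2 (j(h) = (2*h)/(-4) = (2*h)*(-1/4) = -h/2)
l(n, v) = -35 + n + v (l(n, v) = (n + v) - (4 + 6**2 + 5*6)/2 = (n + v) - (4 + 36 + 30)/2 = (n + v) - 1/2*70 = (n + v) - 35 = -35 + n + v)
l(x(-2, -2), 2) + 490 = (-35 - 2 + 2) + 490 = -35 + 490 = 455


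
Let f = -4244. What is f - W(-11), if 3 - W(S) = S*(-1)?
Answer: -4236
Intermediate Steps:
W(S) = 3 + S (W(S) = 3 - S*(-1) = 3 - (-1)*S = 3 + S)
f - W(-11) = -4244 - (3 - 11) = -4244 - 1*(-8) = -4244 + 8 = -4236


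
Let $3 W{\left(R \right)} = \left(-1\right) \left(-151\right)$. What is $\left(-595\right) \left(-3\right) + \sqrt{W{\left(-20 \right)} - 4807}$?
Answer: $1785 + \frac{i \sqrt{42810}}{3} \approx 1785.0 + 68.969 i$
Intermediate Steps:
$W{\left(R \right)} = \frac{151}{3}$ ($W{\left(R \right)} = \frac{\left(-1\right) \left(-151\right)}{3} = \frac{1}{3} \cdot 151 = \frac{151}{3}$)
$\left(-595\right) \left(-3\right) + \sqrt{W{\left(-20 \right)} - 4807} = \left(-595\right) \left(-3\right) + \sqrt{\frac{151}{3} - 4807} = 1785 + \sqrt{- \frac{14270}{3}} = 1785 + \frac{i \sqrt{42810}}{3}$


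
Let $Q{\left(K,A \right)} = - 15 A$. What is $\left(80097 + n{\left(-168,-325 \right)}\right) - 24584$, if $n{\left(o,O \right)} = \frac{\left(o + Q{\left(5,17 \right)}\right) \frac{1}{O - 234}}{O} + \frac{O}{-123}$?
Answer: $\frac{1240553878171}{22346025} \approx 55516.0$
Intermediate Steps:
$n{\left(o,O \right)} = - \frac{O}{123} + \frac{-255 + o}{O \left(-234 + O\right)}$ ($n{\left(o,O \right)} = \frac{\left(o - 255\right) \frac{1}{O - 234}}{O} + \frac{O}{-123} = \frac{\left(o - 255\right) \frac{1}{-234 + O}}{O} + O \left(- \frac{1}{123}\right) = \frac{\left(-255 + o\right) \frac{1}{-234 + O}}{O} - \frac{O}{123} = \frac{\frac{1}{-234 + O} \left(-255 + o\right)}{O} - \frac{O}{123} = \frac{-255 + o}{O \left(-234 + O\right)} - \frac{O}{123} = - \frac{O}{123} + \frac{-255 + o}{O \left(-234 + O\right)}$)
$\left(80097 + n{\left(-168,-325 \right)}\right) - 24584 = \left(80097 + \frac{-31365 - \left(-325\right)^{3} + 123 \left(-168\right) + 234 \left(-325\right)^{2}}{123 \left(-325\right) \left(-234 - 325\right)}\right) - 24584 = \left(80097 + \frac{1}{123} \left(- \frac{1}{325}\right) \frac{1}{-559} \left(-31365 - -34328125 - 20664 + 234 \cdot 105625\right)\right) - 24584 = \left(80097 + \frac{1}{123} \left(- \frac{1}{325}\right) \left(- \frac{1}{559}\right) \left(-31365 + 34328125 - 20664 + 24716250\right)\right) - 24584 = \left(80097 + \frac{1}{123} \left(- \frac{1}{325}\right) \left(- \frac{1}{559}\right) 58992346\right) - 24584 = \left(80097 + \frac{58992346}{22346025}\right) - 24584 = \frac{1789908556771}{22346025} - 24584 = \frac{1240553878171}{22346025}$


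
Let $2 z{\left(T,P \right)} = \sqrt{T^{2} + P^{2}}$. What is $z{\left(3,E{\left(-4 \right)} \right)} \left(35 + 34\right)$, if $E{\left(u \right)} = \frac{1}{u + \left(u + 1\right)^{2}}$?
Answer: $\frac{69 \sqrt{226}}{10} \approx 103.73$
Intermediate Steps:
$E{\left(u \right)} = \frac{1}{u + \left(1 + u\right)^{2}}$
$z{\left(T,P \right)} = \frac{\sqrt{P^{2} + T^{2}}}{2}$ ($z{\left(T,P \right)} = \frac{\sqrt{T^{2} + P^{2}}}{2} = \frac{\sqrt{P^{2} + T^{2}}}{2}$)
$z{\left(3,E{\left(-4 \right)} \right)} \left(35 + 34\right) = \frac{\sqrt{\left(\frac{1}{-4 + \left(1 - 4\right)^{2}}\right)^{2} + 3^{2}}}{2} \left(35 + 34\right) = \frac{\sqrt{\left(\frac{1}{-4 + \left(-3\right)^{2}}\right)^{2} + 9}}{2} \cdot 69 = \frac{\sqrt{\left(\frac{1}{-4 + 9}\right)^{2} + 9}}{2} \cdot 69 = \frac{\sqrt{\left(\frac{1}{5}\right)^{2} + 9}}{2} \cdot 69 = \frac{\sqrt{\frac{1}{25} + 9}}{2} \cdot 69 = \frac{\sqrt{\frac{226}{25}}}{2} \cdot 69 = \frac{\frac{1}{5} \sqrt{226}}{2} \cdot 69 = \frac{\sqrt{226}}{10} \cdot 69 = \frac{69 \sqrt{226}}{10}$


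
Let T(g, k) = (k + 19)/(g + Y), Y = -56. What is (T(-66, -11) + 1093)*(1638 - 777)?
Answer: 57402009/61 ≈ 9.4102e+5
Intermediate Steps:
T(g, k) = (19 + k)/(-56 + g) (T(g, k) = (k + 19)/(g - 56) = (19 + k)/(-56 + g))
(T(-66, -11) + 1093)*(1638 - 777) = ((19 - 11)/(-56 - 66) + 1093)*(1638 - 777) = (8/(-122) + 1093)*861 = (-1/122*8 + 1093)*861 = (-4/61 + 1093)*861 = (66669/61)*861 = 57402009/61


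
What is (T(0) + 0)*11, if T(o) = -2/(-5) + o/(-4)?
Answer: 22/5 ≈ 4.4000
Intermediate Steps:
T(o) = 2/5 - o/4 (T(o) = -2*(-1/5) + o*(-1/4) = 2/5 - o/4)
(T(0) + 0)*11 = ((2/5 - 1/4*0) + 0)*11 = ((2/5 + 0) + 0)*11 = (2/5 + 0)*11 = (2/5)*11 = 22/5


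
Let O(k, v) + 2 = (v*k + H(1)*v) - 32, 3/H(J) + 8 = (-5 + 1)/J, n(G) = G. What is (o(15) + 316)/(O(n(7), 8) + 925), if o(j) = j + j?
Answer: 346/945 ≈ 0.36614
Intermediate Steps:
o(j) = 2*j
H(J) = 3/(-8 - 4/J) (H(J) = 3/(-8 + (-5 + 1)/J) = 3/(-8 - 4/J))
O(k, v) = -34 - v/4 + k*v (O(k, v) = -2 + ((v*k + (-3*1/(4 + 8*1))*v) - 32) = -2 + ((k*v + (-3*1/(4 + 8))*v) - 32) = -2 + ((k*v + (-3*1/12)*v) - 32) = -2 + ((k*v + (-3*1*1/12)*v) - 32) = -2 + ((k*v - v/4) - 32) = -2 + ((-v/4 + k*v) - 32) = -2 + (-32 - v/4 + k*v) = -34 - v/4 + k*v)
(o(15) + 316)/(O(n(7), 8) + 925) = (2*15 + 316)/((-34 - 1/4*8 + 7*8) + 925) = (30 + 316)/((-34 - 2 + 56) + 925) = 346/(20 + 925) = 346/945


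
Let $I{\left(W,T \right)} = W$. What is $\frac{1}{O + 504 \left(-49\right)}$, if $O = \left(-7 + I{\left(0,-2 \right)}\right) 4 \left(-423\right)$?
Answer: $- \frac{1}{12852} \approx -7.7809 \cdot 10^{-5}$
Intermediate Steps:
$O = 11844$ ($O = \left(-7 + 0\right) 4 \left(-423\right) = \left(-7\right) 4 \left(-423\right) = \left(-28\right) \left(-423\right) = 11844$)
$\frac{1}{O + 504 \left(-49\right)} = \frac{1}{11844 + 504 \left(-49\right)} = \frac{1}{11844 - 24696} = \frac{1}{-12852} = - \frac{1}{12852}$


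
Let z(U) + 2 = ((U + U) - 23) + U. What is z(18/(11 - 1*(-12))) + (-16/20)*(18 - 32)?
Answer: -1317/115 ≈ -11.452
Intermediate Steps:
z(U) = -25 + 3*U (z(U) = -2 + (((U + U) - 23) + U) = -2 + ((2*U - 23) + U) = -2 + ((-23 + 2*U) + U) = -2 + (-23 + 3*U) = -25 + 3*U)
z(18/(11 - 1*(-12))) + (-16/20)*(18 - 32) = (-25 + 3*(18/(11 - 1*(-12)))) + (-16/20)*(18 - 32) = (-25 + 3*(18/(11 + 12))) - 16*1/20*(-14) = (-25 + 3*(18/23)) - 4/5*(-14) = (-25 + 3*(18*(1/23))) + 56/5 = (-25 + 3*(18/23)) + 56/5 = (-25 + 54/23) + 56/5 = -521/23 + 56/5 = -1317/115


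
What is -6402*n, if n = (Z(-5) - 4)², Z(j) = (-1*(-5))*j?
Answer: -5384082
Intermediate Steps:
Z(j) = 5*j
n = 841 (n = (5*(-5) - 4)² = (-25 - 4)² = (-29)² = 841)
-6402*n = -6402*841 = -5384082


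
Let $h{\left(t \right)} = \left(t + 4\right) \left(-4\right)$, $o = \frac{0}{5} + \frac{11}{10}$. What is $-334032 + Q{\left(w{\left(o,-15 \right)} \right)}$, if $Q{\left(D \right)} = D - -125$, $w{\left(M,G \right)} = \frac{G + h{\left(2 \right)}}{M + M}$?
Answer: $- \frac{3673172}{11} \approx -3.3392 \cdot 10^{5}$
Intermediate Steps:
$o = \frac{11}{10}$ ($o = 0 \cdot \frac{1}{5} + 11 \cdot \frac{1}{10} = 0 + \frac{11}{10} = \frac{11}{10} \approx 1.1$)
$h{\left(t \right)} = -16 - 4 t$ ($h{\left(t \right)} = \left(4 + t\right) \left(-4\right) = -16 - 4 t$)
$w{\left(M,G \right)} = \frac{-24 + G}{2 M}$ ($w{\left(M,G \right)} = \frac{G - 24}{M + M} = \frac{G - 24}{2 M} = \left(G - 24\right) \frac{1}{2 M} = \left(-24 + G\right) \frac{1}{2 M} = \frac{-24 + G}{2 M}$)
$Q{\left(D \right)} = 125 + D$ ($Q{\left(D \right)} = D + 125 = 125 + D$)
$-334032 + Q{\left(w{\left(o,-15 \right)} \right)} = -334032 + \left(125 + \frac{-24 - 15}{2 \cdot \frac{11}{10}}\right) = -334032 + \left(125 + \frac{1}{2} \cdot \frac{10}{11} \left(-39\right)\right) = -334032 + \left(125 - \frac{195}{11}\right) = -334032 + \frac{1180}{11} = - \frac{3673172}{11}$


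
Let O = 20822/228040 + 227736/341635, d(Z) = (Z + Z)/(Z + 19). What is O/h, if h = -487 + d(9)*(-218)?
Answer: -5904644141/4885847075800 ≈ -0.0012085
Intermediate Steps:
d(Z) = 2*Z/(19 + Z) (d(Z) = (2*Z)/(19 + Z) = 2*Z/(19 + Z))
O = 5904644141/7790644540 (O = 20822*(1/228040) + 227736*(1/341635) = 10411/114020 + 227736/341635 = 5904644141/7790644540 ≈ 0.75791)
h = -4390/7 (h = -487 + (2*9/(19 + 9))*(-218) = -487 + (2*9/28)*(-218) = -487 + (2*9*(1/28))*(-218) = -487 + (9/14)*(-218) = -487 - 981/7 = -4390/7 ≈ -627.14)
O/h = 5904644141/(7790644540*(-4390/7)) = (5904644141/7790644540)*(-7/4390) = -5904644141/4885847075800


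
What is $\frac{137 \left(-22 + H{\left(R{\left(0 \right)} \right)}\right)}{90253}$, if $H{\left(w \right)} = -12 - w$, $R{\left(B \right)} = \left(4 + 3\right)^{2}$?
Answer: $- \frac{11371}{90253} \approx -0.12599$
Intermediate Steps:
$R{\left(B \right)} = 49$ ($R{\left(B \right)} = 7^{2} = 49$)
$\frac{137 \left(-22 + H{\left(R{\left(0 \right)} \right)}\right)}{90253} = \frac{137 \left(-22 - 61\right)}{90253} = 137 \left(-22 - 61\right) \frac{1}{90253} = 137 \left(-83\right) \frac{1}{90253} = \left(-11371\right) \frac{1}{90253} = - \frac{11371}{90253}$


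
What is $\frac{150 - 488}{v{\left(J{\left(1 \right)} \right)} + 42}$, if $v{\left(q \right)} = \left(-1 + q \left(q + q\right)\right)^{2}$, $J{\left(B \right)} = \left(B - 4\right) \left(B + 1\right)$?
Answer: $- \frac{26}{391} \approx -0.066496$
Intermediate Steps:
$J{\left(B \right)} = \left(1 + B\right) \left(-4 + B\right)$ ($J{\left(B \right)} = \left(-4 + B\right) \left(1 + B\right) = \left(1 + B\right) \left(-4 + B\right)$)
$v{\left(q \right)} = \left(-1 + 2 q^{2}\right)^{2}$ ($v{\left(q \right)} = \left(-1 + q 2 q\right)^{2} = \left(-1 + 2 q^{2}\right)^{2}$)
$\frac{150 - 488}{v{\left(J{\left(1 \right)} \right)} + 42} = \frac{150 - 488}{\left(-1 + 2 \left(-4 + 1^{2} - 3\right)^{2}\right)^{2} + 42} = - \frac{338}{\left(-1 + 2 \left(-4 + 1 - 3\right)^{2}\right)^{2} + 42} = - \frac{338}{\left(-1 + 2 \left(-6\right)^{2}\right)^{2} + 42} = - \frac{338}{\left(-1 + 2 \cdot 36\right)^{2} + 42} = - \frac{338}{\left(-1 + 72\right)^{2} + 42} = - \frac{338}{71^{2} + 42} = - \frac{338}{5041 + 42} = - \frac{338}{5083} = \left(-338\right) \frac{1}{5083} = - \frac{26}{391}$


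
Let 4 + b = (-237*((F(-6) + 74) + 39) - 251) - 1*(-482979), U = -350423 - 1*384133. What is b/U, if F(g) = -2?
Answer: -152139/244852 ≈ -0.62135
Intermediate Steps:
U = -734556 (U = -350423 - 384133 = -734556)
b = 456417 (b = -4 + ((-237*((-2 + 74) + 39) - 251) - 1*(-482979)) = -4 + ((-237*(72 + 39) - 251) + 482979) = -4 + ((-237*111 - 251) + 482979) = -4 + ((-26307 - 251) + 482979) = -4 + (-26558 + 482979) = -4 + 456421 = 456417)
b/U = 456417/(-734556) = 456417*(-1/734556) = -152139/244852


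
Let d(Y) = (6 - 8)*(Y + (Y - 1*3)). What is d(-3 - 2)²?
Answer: 676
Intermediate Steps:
d(Y) = 6 - 4*Y (d(Y) = -2*(Y + (Y - 3)) = -2*(Y + (-3 + Y)) = -2*(-3 + 2*Y) = 6 - 4*Y)
d(-3 - 2)² = (6 - 4*(-3 - 2))² = (6 - 4*(-5))² = (6 + 20)² = 26² = 676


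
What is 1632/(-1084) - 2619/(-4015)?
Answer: -928371/1088065 ≈ -0.85323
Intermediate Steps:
1632/(-1084) - 2619/(-4015) = 1632*(-1/1084) - 2619*(-1/4015) = -408/271 + 2619/4015 = -928371/1088065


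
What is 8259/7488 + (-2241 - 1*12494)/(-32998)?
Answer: 9115861/5883072 ≈ 1.5495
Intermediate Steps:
8259/7488 + (-2241 - 1*12494)/(-32998) = 8259*(1/7488) + (-2241 - 12494)*(-1/32998) = 2753/2496 - 14735*(-1/32998) = 2753/2496 + 2105/4714 = 9115861/5883072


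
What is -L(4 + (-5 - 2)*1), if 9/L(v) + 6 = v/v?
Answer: 9/5 ≈ 1.8000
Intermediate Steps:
L(v) = -9/5 (L(v) = 9/(-6 + v/v) = 9/(-6 + 1) = 9/(-5) = 9*(-1/5) = -9/5)
-L(4 + (-5 - 2)*1) = -1*(-9/5) = 9/5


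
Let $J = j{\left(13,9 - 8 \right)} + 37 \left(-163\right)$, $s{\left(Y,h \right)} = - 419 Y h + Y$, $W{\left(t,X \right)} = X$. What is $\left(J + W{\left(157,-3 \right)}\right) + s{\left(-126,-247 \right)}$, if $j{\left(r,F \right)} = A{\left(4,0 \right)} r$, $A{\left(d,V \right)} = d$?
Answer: $-13046226$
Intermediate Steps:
$j{\left(r,F \right)} = 4 r$
$s{\left(Y,h \right)} = Y - 419 Y h$ ($s{\left(Y,h \right)} = - 419 Y h + Y = Y - 419 Y h$)
$J = -5979$ ($J = 4 \cdot 13 + 37 \left(-163\right) = 52 - 6031 = -5979$)
$\left(J + W{\left(157,-3 \right)}\right) + s{\left(-126,-247 \right)} = \left(-5979 - 3\right) - 126 \left(1 - -103493\right) = -5982 - 126 \left(1 + 103493\right) = -5982 - 13040244 = -13046226$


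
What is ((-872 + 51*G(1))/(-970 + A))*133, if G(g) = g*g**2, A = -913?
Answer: 15599/269 ≈ 57.989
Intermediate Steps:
G(g) = g**3
((-872 + 51*G(1))/(-970 + A))*133 = ((-872 + 51*1**3)/(-970 - 913))*133 = ((-872 + 51*1)/(-1883))*133 = ((-872 + 51)*(-1/1883))*133 = -821*(-1/1883)*133 = (821/1883)*133 = 15599/269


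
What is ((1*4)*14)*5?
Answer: 280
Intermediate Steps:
((1*4)*14)*5 = (4*14)*5 = 56*5 = 280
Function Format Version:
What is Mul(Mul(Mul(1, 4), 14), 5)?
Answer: 280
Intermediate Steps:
Mul(Mul(Mul(1, 4), 14), 5) = Mul(Mul(4, 14), 5) = Mul(56, 5) = 280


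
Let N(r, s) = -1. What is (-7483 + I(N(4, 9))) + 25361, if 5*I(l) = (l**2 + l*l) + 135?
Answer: 89527/5 ≈ 17905.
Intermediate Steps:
I(l) = 27 + 2*l**2/5 (I(l) = ((l**2 + l*l) + 135)/5 = ((l**2 + l**2) + 135)/5 = (2*l**2 + 135)/5 = (135 + 2*l**2)/5 = 27 + 2*l**2/5)
(-7483 + I(N(4, 9))) + 25361 = (-7483 + (27 + (2/5)*(-1)**2)) + 25361 = (-7483 + (27 + (2/5)*1)) + 25361 = (-7483 + (27 + 2/5)) + 25361 = (-7483 + 137/5) + 25361 = -37278/5 + 25361 = 89527/5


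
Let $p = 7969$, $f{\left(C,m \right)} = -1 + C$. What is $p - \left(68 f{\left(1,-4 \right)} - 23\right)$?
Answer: $7992$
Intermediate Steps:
$p - \left(68 f{\left(1,-4 \right)} - 23\right) = 7969 - \left(68 \left(-1 + 1\right) - 23\right) = 7969 - \left(68 \cdot 0 - 23\right) = 7969 - \left(0 - 23\right) = 7969 - -23 = 7969 + 23 = 7992$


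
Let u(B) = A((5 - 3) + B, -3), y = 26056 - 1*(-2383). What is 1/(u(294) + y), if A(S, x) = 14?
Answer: 1/28453 ≈ 3.5146e-5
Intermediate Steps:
y = 28439 (y = 26056 + 2383 = 28439)
u(B) = 14
1/(u(294) + y) = 1/(14 + 28439) = 1/28453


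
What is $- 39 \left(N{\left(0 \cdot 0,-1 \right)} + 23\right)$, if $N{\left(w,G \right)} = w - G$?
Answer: $-936$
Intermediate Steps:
$- 39 \left(N{\left(0 \cdot 0,-1 \right)} + 23\right) = - 39 \left(\left(0 \cdot 0 - -1\right) + 23\right) = - 39 \left(\left(0 + 1\right) + 23\right) = - 39 \left(1 + 23\right) = \left(-39\right) 24 = -936$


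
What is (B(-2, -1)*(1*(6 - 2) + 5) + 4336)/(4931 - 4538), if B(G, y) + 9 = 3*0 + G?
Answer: 4237/393 ≈ 10.781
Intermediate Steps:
B(G, y) = -9 + G (B(G, y) = -9 + (3*0 + G) = -9 + (0 + G) = -9 + G)
(B(-2, -1)*(1*(6 - 2) + 5) + 4336)/(4931 - 4538) = ((-9 - 2)*(1*(6 - 2) + 5) + 4336)/(4931 - 4538) = (-11*(1*4 + 5) + 4336)/393 = (-11*(4 + 5) + 4336)*(1/393) = (-11*9 + 4336)*(1/393) = (-99 + 4336)*(1/393) = 4237*(1/393) = 4237/393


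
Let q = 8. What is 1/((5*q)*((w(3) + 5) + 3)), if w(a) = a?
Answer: 1/440 ≈ 0.0022727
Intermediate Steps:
1/((5*q)*((w(3) + 5) + 3)) = 1/((5*8)*((3 + 5) + 3)) = 1/(40*(8 + 3)) = 1/(40*11) = 1/440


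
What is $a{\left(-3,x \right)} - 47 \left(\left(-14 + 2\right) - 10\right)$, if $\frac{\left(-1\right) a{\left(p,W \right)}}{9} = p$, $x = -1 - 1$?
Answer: $1061$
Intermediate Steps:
$x = -2$ ($x = -1 - 1 = -2$)
$a{\left(p,W \right)} = - 9 p$
$a{\left(-3,x \right)} - 47 \left(\left(-14 + 2\right) - 10\right) = \left(-9\right) \left(-3\right) - 47 \left(\left(-14 + 2\right) - 10\right) = 27 - 47 \left(-12 - 10\right) = 27 - -1034 = 27 + 1034 = 1061$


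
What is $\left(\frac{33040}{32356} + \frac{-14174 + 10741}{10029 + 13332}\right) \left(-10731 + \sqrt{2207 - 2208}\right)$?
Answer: $- \frac{590892939371}{62989043} + \frac{165192323 i}{188967129} \approx -9380.9 + 0.87419 i$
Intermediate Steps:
$\left(\frac{33040}{32356} + \frac{-14174 + 10741}{10029 + 13332}\right) \left(-10731 + \sqrt{2207 - 2208}\right) = \left(33040 \cdot \frac{1}{32356} - \frac{3433}{23361}\right) \left(-10731 + \sqrt{-1}\right) = \left(\frac{8260}{8089} - \frac{3433}{23361}\right) \left(-10731 + i\right) = \frac{165192323 \left(-10731 + i\right)}{188967129} = - \frac{590892939371}{62989043} + \frac{165192323 i}{188967129}$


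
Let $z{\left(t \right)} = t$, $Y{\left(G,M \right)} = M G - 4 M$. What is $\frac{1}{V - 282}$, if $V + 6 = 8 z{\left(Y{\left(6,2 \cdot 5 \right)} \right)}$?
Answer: $- \frac{1}{128} \approx -0.0078125$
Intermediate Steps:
$Y{\left(G,M \right)} = - 4 M + G M$ ($Y{\left(G,M \right)} = G M - 4 M = - 4 M + G M$)
$V = 154$ ($V = -6 + 8 \cdot 2 \cdot 5 \left(-4 + 6\right) = -6 + 8 \cdot 10 \cdot 2 = -6 + 8 \cdot 20 = -6 + 160 = 154$)
$\frac{1}{V - 282} = \frac{1}{154 - 282} = \frac{1}{-128} = - \frac{1}{128}$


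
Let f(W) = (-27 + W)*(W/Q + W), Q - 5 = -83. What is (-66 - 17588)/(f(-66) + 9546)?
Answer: -229502/202869 ≈ -1.1313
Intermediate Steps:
Q = -78 (Q = 5 - 83 = -78)
f(W) = 77*W*(-27 + W)/78 (f(W) = (-27 + W)*(W/(-78) + W) = (-27 + W)*(W*(-1/78) + W) = (-27 + W)*(-W/78 + W) = (-27 + W)*(77*W/78) = 77*W*(-27 + W)/78)
(-66 - 17588)/(f(-66) + 9546) = (-66 - 17588)/((77/78)*(-66)*(-27 - 66) + 9546) = -17654/((77/78)*(-66)*(-93) + 9546) = -17654/(78771/13 + 9546) = -17654/202869/13 = -17654*13/202869 = -229502/202869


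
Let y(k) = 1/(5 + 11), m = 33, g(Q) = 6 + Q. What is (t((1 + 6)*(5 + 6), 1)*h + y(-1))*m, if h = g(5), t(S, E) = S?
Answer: 447249/16 ≈ 27953.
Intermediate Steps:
h = 11 (h = 6 + 5 = 11)
y(k) = 1/16
(t((1 + 6)*(5 + 6), 1)*h + y(-1))*m = (((1 + 6)*(5 + 6))*11 + 1/16)*33 = ((7*11)*11 + 1/16)*33 = (77*11 + 1/16)*33 = (847 + 1/16)*33 = (13553/16)*33 = 447249/16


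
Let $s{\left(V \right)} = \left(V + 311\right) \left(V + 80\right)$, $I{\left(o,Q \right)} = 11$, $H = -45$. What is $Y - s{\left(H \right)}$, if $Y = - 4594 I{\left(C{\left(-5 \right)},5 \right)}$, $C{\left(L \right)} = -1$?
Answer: $-59844$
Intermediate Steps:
$s{\left(V \right)} = \left(80 + V\right) \left(311 + V\right)$ ($s{\left(V \right)} = \left(311 + V\right) \left(80 + V\right) = \left(80 + V\right) \left(311 + V\right)$)
$Y = -50534$ ($Y = \left(-4594\right) 11 = -50534$)
$Y - s{\left(H \right)} = -50534 - \left(24880 + \left(-45\right)^{2} + 391 \left(-45\right)\right) = -50534 - \left(24880 + 2025 - 17595\right) = -50534 - 9310 = -59844$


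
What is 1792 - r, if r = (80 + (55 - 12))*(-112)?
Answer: 15568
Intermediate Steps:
r = -13776 (r = (80 + 43)*(-112) = 123*(-112) = -13776)
1792 - r = 1792 - 1*(-13776) = 1792 + 13776 = 15568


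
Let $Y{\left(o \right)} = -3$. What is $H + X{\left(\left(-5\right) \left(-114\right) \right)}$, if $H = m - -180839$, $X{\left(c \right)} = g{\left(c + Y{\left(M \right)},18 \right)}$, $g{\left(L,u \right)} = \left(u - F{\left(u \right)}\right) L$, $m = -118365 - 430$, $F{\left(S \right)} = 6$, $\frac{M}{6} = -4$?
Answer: $68848$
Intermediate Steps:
$M = -24$ ($M = 6 \left(-4\right) = -24$)
$m = -118795$ ($m = -118365 - 430 = -118795$)
$g{\left(L,u \right)} = L \left(-6 + u\right)$ ($g{\left(L,u \right)} = \left(u - 6\right) L = \left(-6 + u\right) L = L \left(-6 + u\right)$)
$X{\left(c \right)} = -36 + 12 c$ ($X{\left(c \right)} = \left(c - 3\right) \left(-6 + 18\right) = \left(-3 + c\right) 12 = -36 + 12 c$)
$H = 62044$ ($H = -118795 - -180839 = -118795 + 180839 = 62044$)
$H + X{\left(\left(-5\right) \left(-114\right) \right)} = 62044 - \left(36 - 12 \left(\left(-5\right) \left(-114\right)\right)\right) = 62044 + \left(-36 + 12 \cdot 570\right) = 62044 + \left(-36 + 6840\right) = 62044 + 6804 = 68848$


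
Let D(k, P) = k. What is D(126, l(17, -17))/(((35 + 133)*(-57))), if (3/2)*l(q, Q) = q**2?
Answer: -1/76 ≈ -0.013158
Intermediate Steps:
l(q, Q) = 2*q**2/3
D(126, l(17, -17))/(((35 + 133)*(-57))) = 126/(((35 + 133)*(-57))) = 126/((168*(-57))) = 126/(-9576) = 126*(-1/9576) = -1/76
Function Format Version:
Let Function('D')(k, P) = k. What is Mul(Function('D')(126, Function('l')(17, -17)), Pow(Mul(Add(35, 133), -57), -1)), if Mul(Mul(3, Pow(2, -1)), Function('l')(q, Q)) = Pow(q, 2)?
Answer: Rational(-1, 76) ≈ -0.013158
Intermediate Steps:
Function('l')(q, Q) = Mul(Rational(2, 3), Pow(q, 2))
Mul(Function('D')(126, Function('l')(17, -17)), Pow(Mul(Add(35, 133), -57), -1)) = Mul(126, Pow(Mul(Add(35, 133), -57), -1)) = Mul(126, Pow(Mul(168, -57), -1)) = Mul(126, Pow(-9576, -1)) = Mul(126, Rational(-1, 9576)) = Rational(-1, 76)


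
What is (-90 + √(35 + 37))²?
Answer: 8172 - 1080*√2 ≈ 6644.6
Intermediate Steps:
(-90 + √(35 + 37))² = (-90 + √72)² = (-90 + 6*√2)²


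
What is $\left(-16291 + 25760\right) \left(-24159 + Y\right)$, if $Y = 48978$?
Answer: $235011111$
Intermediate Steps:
$\left(-16291 + 25760\right) \left(-24159 + Y\right) = \left(-16291 + 25760\right) \left(-24159 + 48978\right) = 9469 \cdot 24819 = 235011111$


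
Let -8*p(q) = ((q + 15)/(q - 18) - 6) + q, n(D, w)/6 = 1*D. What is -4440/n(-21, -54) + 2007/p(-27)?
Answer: 5420980/10311 ≈ 525.75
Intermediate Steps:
n(D, w) = 6*D (n(D, w) = 6*(1*D) = 6*D)
p(q) = 3/4 - q/8 - (15 + q)/(8*(-18 + q)) (p(q) = -(((q + 15)/(q - 18) - 6) + q)/8 = -(((15 + q)/(-18 + q) - 6) + q)/8 = -((-6 + (15 + q)/(-18 + q)) + q)/8 = -(-6 + q + (15 + q)/(-18 + q))/8 = 3/4 - q/8 - (15 + q)/(8*(-18 + q)))
-4440/n(-21, -54) + 2007/p(-27) = -4440/(6*(-21)) + 2007/(((-123 - 1*(-27)**2 + 23*(-27))/(8*(-18 - 27)))) = -4440/(-126) + 2007/(((1/8)*(-123 - 1*729 - 621)/(-45))) = -4440*(-1/126) + 2007/(((1/8)*(-1/45)*(-123 - 729 - 621))) = 740/21 + 2007/(((1/8)*(-1/45)*(-1473))) = 740/21 + 2007/(491/120) = 740/21 + 2007*(120/491) = 740/21 + 240840/491 = 5420980/10311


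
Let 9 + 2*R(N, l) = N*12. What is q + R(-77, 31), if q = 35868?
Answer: 70803/2 ≈ 35402.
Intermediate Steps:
R(N, l) = -9/2 + 6*N (R(N, l) = -9/2 + (N*12)/2 = -9/2 + (12*N)/2 = -9/2 + 6*N)
q + R(-77, 31) = 35868 + (-9/2 + 6*(-77)) = 35868 + (-9/2 - 462) = 35868 - 933/2 = 70803/2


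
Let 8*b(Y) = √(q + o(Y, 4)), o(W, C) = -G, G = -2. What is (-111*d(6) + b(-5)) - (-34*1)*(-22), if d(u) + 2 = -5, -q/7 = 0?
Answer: 29 + √2/8 ≈ 29.177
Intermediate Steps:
q = 0 (q = -7*0 = 0)
d(u) = -7 (d(u) = -2 - 5 = -7)
o(W, C) = 2 (o(W, C) = -1*(-2) = 2)
b(Y) = √2/8 (b(Y) = √(0 + 2)/8 = √2/8)
(-111*d(6) + b(-5)) - (-34*1)*(-22) = (-111*(-7) + √2/8) - (-34*1)*(-22) = (777 + √2/8) - (-34)*(-22) = (777 + √2/8) - 1*748 = (777 + √2/8) - 748 = 29 + √2/8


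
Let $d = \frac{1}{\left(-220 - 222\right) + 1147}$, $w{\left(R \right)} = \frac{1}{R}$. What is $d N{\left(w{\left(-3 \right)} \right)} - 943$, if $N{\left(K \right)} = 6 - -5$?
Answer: $- \frac{664804}{705} \approx -942.98$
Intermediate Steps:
$N{\left(K \right)} = 11$ ($N{\left(K \right)} = 6 + 5 = 11$)
$d = \frac{1}{705}$ ($d = \frac{1}{-442 + 1147} = \frac{1}{705} \approx 0.0014184$)
$d N{\left(w{\left(-3 \right)} \right)} - 943 = \frac{1}{705} \cdot 11 - 943 = \frac{11}{705} - 943 = - \frac{664804}{705}$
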